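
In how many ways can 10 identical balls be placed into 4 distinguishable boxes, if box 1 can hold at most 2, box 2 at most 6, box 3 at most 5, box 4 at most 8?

Without the upper bounds there are C(13,3) = 286 ways to split 10 among 4 boxes.
Subtract solutions that violate a single cap (substitute x_i' = x_i − (cap_i+1)): x_1 ≥ 3 gives C(10,3) = 120; x_2 ≥ 7 gives C(6,3) = 20; x_3 ≥ 6 gives C(7,3) = 35; x_4 ≥ 9 gives C(4,3) = 4. Together 179.
Add back pairs where two caps are both exceeded: 1 + 4 + 0 + 0 + 0 + 0 = 5.
By inclusion–exclusion the count is 286 − 179 + 5 = 112.

112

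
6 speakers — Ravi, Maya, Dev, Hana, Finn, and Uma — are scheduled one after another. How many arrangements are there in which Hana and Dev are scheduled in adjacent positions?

Treat {Hana, Dev} as a single unit. There are 5 units to order, and the pair itself can be ordered 2 ways.
So the count is 2·(5)! = 240.

240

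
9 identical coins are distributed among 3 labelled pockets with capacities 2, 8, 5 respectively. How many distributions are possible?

17

Ignoring the caps, the number of non-negative solutions to x_1+…+x_3 = 9 is C(11,2) = 55.
Subtract solutions that violate a single cap (substitute x_i' = x_i − (cap_i+1)): x_1 ≥ 3 gives C(8,2) = 28; x_2 ≥ 9 gives C(2,2) = 1; x_3 ≥ 6 gives C(5,2) = 10. Together 39.
Add back pairs where two caps are both exceeded: 0 + 1 + 0 = 1.
By inclusion–exclusion the count is 55 − 39 + 1 = 17.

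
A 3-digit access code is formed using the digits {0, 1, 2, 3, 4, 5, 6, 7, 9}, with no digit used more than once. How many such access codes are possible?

504

This is a permutation of 3 out of 9: P(9,3) = 9!/6!.
That product is 9 × 8 × 7 = 504.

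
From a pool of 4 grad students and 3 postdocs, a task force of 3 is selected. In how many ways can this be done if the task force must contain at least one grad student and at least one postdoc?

30

With no constraint there are C(7,3) = 35 possible selections.
Selections missing a whole group: no grad students → C(3,3) = 1; no postdocs → C(4,3) = 4.
Both groups omitted at once is impossible, so 35 − 5 = 30.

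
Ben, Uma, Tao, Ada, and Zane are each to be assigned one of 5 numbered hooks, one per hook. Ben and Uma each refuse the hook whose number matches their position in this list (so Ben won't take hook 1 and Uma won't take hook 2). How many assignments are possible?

78

Let Aᵢ (for i ∈ {1, 2}) be the placements that put person i in their forbidden hook. Any j of these fix j positions, leaving (5−j)! ways to fill the rest, and there are C(2,j) ways to pick which j.
By inclusion–exclusion, the number of valid placements is Σ_{j=0}^{2} (−1)^j C(2,j)·(5−j)!.
Computing: 120 − 48 + 6 = 78.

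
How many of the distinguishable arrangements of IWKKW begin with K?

12

Fix K in the first position and arrange the remaining 4 letters.
Those 4 letters have W appearing twice, giving (4)!/(2!) = 12.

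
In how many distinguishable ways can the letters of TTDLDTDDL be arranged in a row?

TTDLDTDDL has 9 letters with D appearing 4 times, L appearing twice, and T appearing 3 times.
The number of distinct arrangements is 9!/(4!·3!·2!) = 362880/288 = 1260.

1260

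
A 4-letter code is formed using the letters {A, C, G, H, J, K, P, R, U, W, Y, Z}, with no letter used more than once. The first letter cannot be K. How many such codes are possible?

The first letter has 12−1 = 11 choices (anything except K).
The remaining 3 letters are filled from the other 11 symbols without repetition: 11 × 10 × 9 = 990.
Total: 11 × 990 = 10890.

10890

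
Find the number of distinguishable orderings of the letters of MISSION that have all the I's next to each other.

360

Treat the 2 copies of I as a single block. The multiset to arrange is then {II, M, N, O, S, S}, 6 items in all.
That gives (6)!/(2!) = 360 arrangements.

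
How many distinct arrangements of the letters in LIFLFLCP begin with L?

Fix L in the first position and arrange the remaining 7 letters.
Those 7 letters have F appearing twice and L appearing twice, giving (7)!/(2!·2!) = 1260.

1260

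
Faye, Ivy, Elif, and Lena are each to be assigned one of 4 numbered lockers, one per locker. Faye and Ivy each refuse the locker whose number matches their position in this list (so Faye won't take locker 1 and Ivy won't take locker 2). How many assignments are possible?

Let Aᵢ (for i ∈ {1, 2}) be the placements that put person i in their forbidden locker. Any j of these fix j positions, leaving (4−j)! ways to fill the rest, and there are C(2,j) ways to pick which j.
By inclusion–exclusion, the number of valid placements is Σ_{j=0}^{2} (−1)^j C(2,j)·(4−j)!.
Computing: 24 − 12 + 2 = 14.

14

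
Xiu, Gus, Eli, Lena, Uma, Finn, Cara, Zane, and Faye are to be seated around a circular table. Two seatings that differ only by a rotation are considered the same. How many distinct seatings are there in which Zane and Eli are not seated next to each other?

All circular seatings of 9 people number (8)! = 40320.
Seatings with Zane beside Eli: treat them as a block with 2 internal orders, giving 2 × (7)! = 10080.
Subtracting, 40320 − 10080 = 30240.

30240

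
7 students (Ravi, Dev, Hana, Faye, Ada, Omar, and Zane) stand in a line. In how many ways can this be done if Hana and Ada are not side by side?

Of the 7! = 5040 arrangements, those with Hana and Ada adjacent number 2 × 6! = 1440 (treat the pair as a block with 2 internal orders).
So 5040 − 1440 = 3600 arrangements keep them apart.

3600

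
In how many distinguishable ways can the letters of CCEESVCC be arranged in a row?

840

CCEESVCC has 8 letters with C appearing 4 times and E appearing twice.
So there are 8! / (4!·2!) = 840 distinguishable arrangements.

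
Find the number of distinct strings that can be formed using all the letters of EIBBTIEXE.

Letter multiplicities in EIBBTIEXE: B×2, E×3, I×2, T×1, X×1.
The number of distinct arrangements is 9!/(3!·2!·2!) = 362880/24 = 15120.

15120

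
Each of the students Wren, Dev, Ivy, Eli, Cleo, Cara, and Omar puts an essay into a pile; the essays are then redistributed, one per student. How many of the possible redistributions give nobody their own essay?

1854

This is the derangement count D_7: permutations of 7 items with no fixed point.
By inclusion–exclusion this is Σ_{j=0}^{7} (−1)^j C(7,j)·(7−j)!.
Computing: 5040 − 5040 + 2520 − 840 + 210 − 42 + 7 − 1 = 1854.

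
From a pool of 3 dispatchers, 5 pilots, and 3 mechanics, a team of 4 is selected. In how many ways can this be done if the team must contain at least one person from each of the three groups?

180

With no constraint there are C(11,4) = 330 possible selections.
Subtract selections that omit an entire group: no dispatchers → C(8,4) = 70; no pilots → C(6,4) = 15; no mechanics → C(8,4) = 70.
Add back selections omitting two groups (i.e. drawn from a single group): C(3,4) + C(5,4) + C(3,4) = 5.
By inclusion–exclusion: 330 − 155 + 5 = 180.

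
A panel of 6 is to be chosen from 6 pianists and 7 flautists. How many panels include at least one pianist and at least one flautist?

With no constraint there are C(13,6) = 1716 possible selections.
Subtract selections that omit an entire group: no pianists → C(7,6) = 7; no flautists → C(6,6) = 1.
Both groups omitted at once is impossible, so 1716 − 8 = 1708.

1708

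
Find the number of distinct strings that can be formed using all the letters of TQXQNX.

The 6 letters of TQXQNX have repeats: Q appearing twice and X appearing twice.
So there are 6! / (2!·2!) = 180 distinguishable arrangements.

180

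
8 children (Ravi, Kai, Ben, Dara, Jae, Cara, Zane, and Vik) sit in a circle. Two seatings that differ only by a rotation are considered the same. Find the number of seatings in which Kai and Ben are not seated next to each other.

Without the restriction there are (7)! = 5040 seatings.
Seatings with Kai beside Ben: treat them as a block with 2 internal orders, giving 2 × (6)! = 1440.
Subtracting, 5040 − 1440 = 3600.

3600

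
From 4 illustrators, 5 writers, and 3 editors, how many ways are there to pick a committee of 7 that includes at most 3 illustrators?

736

Split by how many illustrators are chosen (0 through 3).
Sum: C(4,0)·C(8,7) + C(4,1)·C(8,6) + C(4,2)·C(8,5) + C(4,3)·C(8,4) = 8 + 112 + 336 + 280 = 736.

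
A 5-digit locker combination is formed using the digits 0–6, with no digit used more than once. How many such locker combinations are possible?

2520

With no repetition, fill the 5 digits in order: 7 choices, then 6, down to 3.
That product is 7 × 6 × 5 × 4 × 3 = 2520.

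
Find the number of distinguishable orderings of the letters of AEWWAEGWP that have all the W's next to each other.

Treat the 3 copies of W as a single block. The multiset to arrange is then {WWW, A, A, E, E, G, P}, 7 items in all.
That gives (7)!/(2!·2!) = 1260 arrangements.

1260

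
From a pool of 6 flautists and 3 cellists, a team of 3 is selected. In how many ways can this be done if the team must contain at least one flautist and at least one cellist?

With no constraint there are C(9,3) = 84 possible selections.
Subtract selections that omit an entire group: no flautists → C(3,3) = 1; no cellists → C(6,3) = 20.
Both groups omitted at once is impossible, so 84 − 21 = 63.

63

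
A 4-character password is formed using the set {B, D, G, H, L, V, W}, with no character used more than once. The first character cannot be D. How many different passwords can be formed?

The first character has 7−1 = 6 choices (anything except D).
The remaining 3 characters are filled from the other 6 symbols without repetition: 6 × 5 × 4 = 120.
Total: 6 × 120 = 720.

720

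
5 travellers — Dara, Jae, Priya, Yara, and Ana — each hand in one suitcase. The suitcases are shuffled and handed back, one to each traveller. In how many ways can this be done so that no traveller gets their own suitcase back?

This is the derangement count D_5: permutations of 5 items with no fixed point.
By inclusion–exclusion this is Σ_{j=0}^{5} (−1)^j C(5,j)·(5−j)!.
Computing: 120 − 120 + 60 − 20 + 5 − 1 = 44.

44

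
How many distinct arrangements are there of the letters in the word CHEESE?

Letter multiplicities in CHEESE: C×1, E×3, H×1, S×1.
The number of distinct arrangements is 6!/(3!) = 720/6 = 120.

120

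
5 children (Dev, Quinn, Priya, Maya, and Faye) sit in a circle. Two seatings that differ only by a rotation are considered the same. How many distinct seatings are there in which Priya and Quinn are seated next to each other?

Treat {Priya, Quinn} as one unit (2 internal orders) and seat the resulting 4 units around the table: (3)! circular arrangements.
So 2 × (3)! = 2 × 6 = 12.

12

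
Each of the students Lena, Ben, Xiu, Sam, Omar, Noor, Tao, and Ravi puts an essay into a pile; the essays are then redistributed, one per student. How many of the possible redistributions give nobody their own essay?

Count assignments avoiding every fixed point. For any j of the 8 students fixed to their own essay, the other 8−j can be arranged in (8−j)! ways.
By inclusion–exclusion this is Σ_{j=0}^{8} (−1)^j C(8,j)·(8−j)!.
Computing: 40320 − 40320 + 20160 − 6720 + 1680 − 336 + 56 − 8 + 1 = 14833.

14833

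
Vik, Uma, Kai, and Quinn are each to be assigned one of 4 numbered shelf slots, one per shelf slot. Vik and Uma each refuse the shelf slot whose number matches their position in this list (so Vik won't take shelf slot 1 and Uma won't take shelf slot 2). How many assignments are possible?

14

Let Aᵢ (for i ∈ {1, 2}) be the placements that put person i in their forbidden shelf slot. Any j of these fix j positions, leaving (4−j)! ways to fill the rest, and there are C(2,j) ways to pick which j.
By inclusion–exclusion, the number of valid placements is Σ_{j=0}^{2} (−1)^j C(2,j)·(4−j)!.
Computing: 24 − 12 + 2 = 14.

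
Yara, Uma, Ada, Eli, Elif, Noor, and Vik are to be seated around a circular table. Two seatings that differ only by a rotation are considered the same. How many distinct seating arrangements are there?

720

Seat Yara anywhere (absorbing the rotational symmetry), then permute the other 6: (6)! = 720.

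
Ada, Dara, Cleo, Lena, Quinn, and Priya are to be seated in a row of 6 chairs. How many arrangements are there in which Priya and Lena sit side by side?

Treat {Priya, Lena} as a single unit. There are 5 units to order, and the pair itself can be ordered 2 ways.
That gives 2 × 5! = 2 × 120 = 240.

240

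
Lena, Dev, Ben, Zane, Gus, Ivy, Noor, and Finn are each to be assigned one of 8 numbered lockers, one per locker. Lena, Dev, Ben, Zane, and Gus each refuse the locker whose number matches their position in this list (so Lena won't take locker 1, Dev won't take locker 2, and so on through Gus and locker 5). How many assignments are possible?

Let Aᵢ (for 1 ≤ i ≤ 5) be the placements that put person i in their forbidden locker. Any j of these fix j positions, leaving (8−j)! ways to fill the rest, and there are C(5,j) ways to pick which j.
By inclusion–exclusion, the number of valid placements is Σ_{j=0}^{5} (−1)^j C(5,j)·(8−j)!.
Computing: 40320 − 25200 + 7200 − 1200 + 120 − 6 = 21234.

21234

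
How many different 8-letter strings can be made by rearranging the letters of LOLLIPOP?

LOLLIPOP has 8 letters with L appearing 3 times, O appearing twice, and P appearing twice.
So there are 8! / (3!·2!·2!) = 1680 distinguishable arrangements.

1680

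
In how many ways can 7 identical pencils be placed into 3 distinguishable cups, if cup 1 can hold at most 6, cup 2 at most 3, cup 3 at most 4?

19

Ignoring the caps, the number of non-negative solutions to x_1+…+x_3 = 7 is C(9,2) = 36.
Subtract solutions that violate a single cap (substitute x_i' = x_i − (cap_i+1)): x_1 ≥ 7 gives C(2,2) = 1; x_2 ≥ 4 gives C(5,2) = 10; x_3 ≥ 5 gives C(4,2) = 6. Together 17.
No two caps can be exceeded simultaneously, so the pair terms are all 0.
By inclusion–exclusion the count is 36 − 17 + 0 = 19.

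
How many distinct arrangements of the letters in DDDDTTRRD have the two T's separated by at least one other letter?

588

Total arrangements of DDDDTTRRD: 9!/(5!·2!·2!) = 756.
Arrangements with the T's together: treat TT as one letter, giving (8)!/(5!·2!) = 168.
Subtracting, 756 − 168 = 588 arrangements keep the T's apart.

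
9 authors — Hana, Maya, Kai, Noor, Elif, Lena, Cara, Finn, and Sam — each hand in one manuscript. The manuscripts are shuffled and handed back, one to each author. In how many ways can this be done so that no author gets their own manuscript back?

133496

Let Aᵢ be the assignments in which author i gets their own manuscript. We want the size of the complement of A₁∪…∪A_9.
By inclusion–exclusion this is Σ_{j=0}^{9} (−1)^j C(9,j)·(9−j)!.
Computing: 362880 − 362880 + 181440 − 60480 + 15120 − 3024 + 504 − 72 + 9 − 1 = 133496.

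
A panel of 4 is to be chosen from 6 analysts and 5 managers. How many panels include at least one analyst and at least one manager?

Unrestricted: C(11,4) = 330 ways to pick any 4 of the 11.
Subtract selections that omit an entire group: no analysts → C(5,4) = 5; no managers → C(6,4) = 15.
Both groups omitted at once is impossible, so 330 − 20 = 310.

310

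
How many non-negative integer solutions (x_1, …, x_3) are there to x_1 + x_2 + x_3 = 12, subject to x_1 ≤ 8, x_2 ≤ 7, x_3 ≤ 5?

38

Ignoring the caps, the number of non-negative solutions to x_1+…+x_3 = 12 is C(14,2) = 91.
Subtract solutions that violate a single cap (substitute x_i' = x_i − (cap_i+1)): x_1 ≥ 9 gives C(5,2) = 10; x_2 ≥ 8 gives C(6,2) = 15; x_3 ≥ 6 gives C(8,2) = 28. Together 53.
No two caps can be exceeded simultaneously, so the pair terms are all 0.
By inclusion–exclusion the count is 91 − 53 + 0 = 38.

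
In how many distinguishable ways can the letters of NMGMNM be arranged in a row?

60

The 6 letters of NMGMNM have repeats: M appearing 3 times and N appearing twice.
So there are 6! / (3!·2!) = 60 distinguishable arrangements.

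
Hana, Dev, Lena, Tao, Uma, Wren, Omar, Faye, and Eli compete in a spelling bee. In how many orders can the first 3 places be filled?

504

This is an ordered selection of 3 from 9: P(9,3).
That gives 9 × 8 × 7 = 504.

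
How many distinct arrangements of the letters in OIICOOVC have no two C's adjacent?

There are 8!/(3!·2!·2!) = 1680 arrangements of OIICOOVC in total.
Arrangements with the C's together: treat CC as one letter, giving (7)!/(3!·2!) = 420.
Hence 1680 − 420 = 1260.

1260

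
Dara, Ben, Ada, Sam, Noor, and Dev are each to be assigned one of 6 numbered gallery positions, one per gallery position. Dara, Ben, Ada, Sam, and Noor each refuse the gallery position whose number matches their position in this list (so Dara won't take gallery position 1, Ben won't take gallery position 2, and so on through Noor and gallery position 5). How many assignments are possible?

Let Aᵢ (for 1 ≤ i ≤ 5) be the placements that put person i in their forbidden gallery position. Any j of these fix j positions, leaving (6−j)! ways to fill the rest, and there are C(5,j) ways to pick which j.
By inclusion–exclusion, the number of valid placements is Σ_{j=0}^{5} (−1)^j C(5,j)·(6−j)!.
Computing: 720 − 600 + 240 − 60 + 10 − 1 = 309.

309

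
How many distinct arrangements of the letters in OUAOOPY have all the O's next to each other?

120

Treat the 3 copies of O as a single block. The multiset to arrange is then {OOO, A, P, U, Y}, 5 items in all.
All 5 items are distinct, so there are (5)! = 120 arrangements.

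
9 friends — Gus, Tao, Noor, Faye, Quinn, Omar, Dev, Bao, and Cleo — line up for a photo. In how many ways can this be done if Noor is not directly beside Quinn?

282240

Of the 9! = 362880 arrangements, those with Noor and Quinn adjacent number 2 × 8! = 80640 (treat the pair as a block with 2 internal orders).
So 362880 − 80640 = 282240 arrangements keep them apart.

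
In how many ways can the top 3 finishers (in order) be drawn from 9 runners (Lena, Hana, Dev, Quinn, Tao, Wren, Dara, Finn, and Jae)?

504

This is an ordered selection of 3 from 9: P(9,3).
That gives 9 × 8 × 7 = 504.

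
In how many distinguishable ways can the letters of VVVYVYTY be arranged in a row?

280

VVVYVYTY has 8 letters with V appearing 4 times and Y appearing 3 times.
The number of distinct arrangements is 8!/(4!·3!) = 40320/144 = 280.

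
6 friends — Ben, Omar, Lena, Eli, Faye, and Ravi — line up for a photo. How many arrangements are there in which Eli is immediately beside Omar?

Place the 4 others and the Eli-Omar pair as 5 objects in a line; the pair has 2 internal arrangements.
So the count is 2·(5)! = 240.

240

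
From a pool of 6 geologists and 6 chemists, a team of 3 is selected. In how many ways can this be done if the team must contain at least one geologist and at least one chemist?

180

Total 3-person selections from all 12: C(12,3) = 220.
Subtract selections that omit an entire group: no geologists → C(6,3) = 20; no chemists → C(6,3) = 20.
Both groups omitted at once is impossible, so 220 − 40 = 180.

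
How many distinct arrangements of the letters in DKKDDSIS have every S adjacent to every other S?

Treat the 2 copies of S as a single block. The multiset to arrange is then {SS, D, D, D, I, K, K}, 7 items in all.
That gives (7)!/(3!·2!) = 420 arrangements.

420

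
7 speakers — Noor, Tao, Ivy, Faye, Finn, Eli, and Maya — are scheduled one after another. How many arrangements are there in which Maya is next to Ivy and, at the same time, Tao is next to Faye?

Treat {Maya,Ivy} as one block (2 orders) and {Tao,Faye} as another (2 orders).
That leaves 5 units to arrange: 2 × 2 × 5! = 4 × 120 = 480.

480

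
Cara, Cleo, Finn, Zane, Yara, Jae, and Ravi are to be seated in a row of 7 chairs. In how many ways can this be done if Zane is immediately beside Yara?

1440

Treat {Zane, Yara} as a single unit. There are 6 units to order, and the pair itself can be ordered 2 ways.
That gives 2 × 6! = 2 × 720 = 1440.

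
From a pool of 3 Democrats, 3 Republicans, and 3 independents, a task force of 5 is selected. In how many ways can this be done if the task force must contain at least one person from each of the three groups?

Total 5-person selections from all 9: C(9,5) = 126.
Subtract selections that omit an entire group: no Democrats → C(6,5) = 6; no Republicans → C(6,5) = 6; no independents → C(6,5) = 6.
Add back selections omitting two groups (i.e. drawn from a single group): C(3,5) + C(3,5) + C(3,5) = 0.
By inclusion–exclusion: 126 − 18 + 0 = 108.

108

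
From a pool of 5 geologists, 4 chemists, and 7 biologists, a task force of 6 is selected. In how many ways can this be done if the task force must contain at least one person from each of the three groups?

6545

With no constraint there are C(16,6) = 8008 possible selections.
Selections missing a whole group: no geologists → C(11,6) = 462; no chemists → C(12,6) = 924; no biologists → C(9,6) = 84.
Add back selections omitting two groups (i.e. drawn from a single group): C(5,6) + C(4,6) + C(7,6) = 7.
By inclusion–exclusion: 8008 − 1470 + 7 = 6545.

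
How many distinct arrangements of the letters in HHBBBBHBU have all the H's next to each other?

Treat the 3 copies of H as a single block. The multiset to arrange is then {HHH, B, B, B, B, B, U}, 7 items in all.
That gives (7)!/(5!) = 42 arrangements.

42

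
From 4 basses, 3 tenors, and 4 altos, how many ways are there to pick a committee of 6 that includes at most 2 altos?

Split by how many altos are chosen (0 through 2).
Sum: C(4,0)·C(7,6) + C(4,1)·C(7,5) + C(4,2)·C(7,4) = 7 + 84 + 210 = 301.

301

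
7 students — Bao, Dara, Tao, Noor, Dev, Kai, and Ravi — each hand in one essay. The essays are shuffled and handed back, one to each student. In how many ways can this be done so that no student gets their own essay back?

1854

Let Aᵢ be the assignments in which student i gets their own essay. We want the size of the complement of A₁∪…∪A_7.
By inclusion–exclusion this is Σ_{j=0}^{7} (−1)^j C(7,j)·(7−j)!.
Computing: 5040 − 5040 + 2520 − 840 + 210 − 42 + 7 − 1 = 1854.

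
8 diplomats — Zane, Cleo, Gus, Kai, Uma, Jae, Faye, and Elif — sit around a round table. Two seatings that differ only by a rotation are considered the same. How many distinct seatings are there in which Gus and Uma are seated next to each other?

1440

Treat {Gus, Uma} as one unit (2 internal orders) and seat the resulting 7 units around the table: (6)! circular arrangements.
So 2 × (6)! = 2 × 720 = 1440.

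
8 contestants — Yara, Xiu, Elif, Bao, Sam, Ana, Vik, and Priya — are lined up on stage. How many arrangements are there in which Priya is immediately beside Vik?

Glue Priya and Vik into one block (2 internal orders), leaving 7 units to arrange in a row.
That gives 2 × 7! = 2 × 5040 = 10080.

10080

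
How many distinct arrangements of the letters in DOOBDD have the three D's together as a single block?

Treat the 3 copies of D as a single block. The multiset to arrange is then {DDD, B, O, O}, 4 items in all.
That gives (4)!/(2!) = 12 arrangements.

12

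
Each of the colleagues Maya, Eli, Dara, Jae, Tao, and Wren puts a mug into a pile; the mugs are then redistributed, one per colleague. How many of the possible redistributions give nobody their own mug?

265

Count assignments avoiding every fixed point. For any j of the 6 colleagues fixed to their own mug, the other 6−j can be arranged in (6−j)! ways.
By inclusion–exclusion this is Σ_{j=0}^{6} (−1)^j C(6,j)·(6−j)!.
Computing: 720 − 720 + 360 − 120 + 30 − 6 + 1 = 265.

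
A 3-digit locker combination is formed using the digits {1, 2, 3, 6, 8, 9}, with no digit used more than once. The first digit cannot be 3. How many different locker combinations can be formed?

The first digit has 6−1 = 5 choices (anything except 3).
The remaining 2 digits are filled from the other 5 symbols without repetition: 5 × 4 = 20.
Total: 5 × 20 = 100.

100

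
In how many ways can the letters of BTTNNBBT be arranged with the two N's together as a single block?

140

Treat the 2 copies of N as a single block. The multiset to arrange is then {NN, B, B, B, T, T, T}, 7 items in all.
That gives (7)!/(3!·3!) = 140 arrangements.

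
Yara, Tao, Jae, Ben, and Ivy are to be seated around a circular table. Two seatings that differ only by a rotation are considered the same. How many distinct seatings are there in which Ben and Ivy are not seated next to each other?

12

All circular seatings of 5 people number (4)! = 24.
Those with Ben next to Ivy: fuse the pair into one unit and seat 4 units around a circle — 2·(3)! = 12.
Subtracting, 24 − 12 = 12.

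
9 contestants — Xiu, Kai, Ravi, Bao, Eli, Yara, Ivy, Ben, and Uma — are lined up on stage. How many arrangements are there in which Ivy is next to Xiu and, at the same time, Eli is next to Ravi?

20160

Treat {Ivy,Xiu} as one block (2 orders) and {Eli,Ravi} as another (2 orders).
That leaves 7 units to arrange: 2 × 2 × 7! = 4 × 5040 = 20160.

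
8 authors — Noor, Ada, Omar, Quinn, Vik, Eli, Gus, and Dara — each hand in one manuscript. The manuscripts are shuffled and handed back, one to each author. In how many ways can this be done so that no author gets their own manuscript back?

Let Aᵢ be the assignments in which author i gets their own manuscript. We want the size of the complement of A₁∪…∪A_8.
By inclusion–exclusion this is Σ_{j=0}^{8} (−1)^j C(8,j)·(8−j)!.
Computing: 40320 − 40320 + 20160 − 6720 + 1680 − 336 + 56 − 8 + 1 = 14833.

14833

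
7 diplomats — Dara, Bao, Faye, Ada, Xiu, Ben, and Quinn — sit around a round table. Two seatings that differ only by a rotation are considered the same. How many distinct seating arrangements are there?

720

Around a circle, 7 distinct people have 7!/7 = (6)! = 720 rotationally distinct seatings.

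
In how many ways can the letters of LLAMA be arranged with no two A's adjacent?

18

Total arrangements of LLAMA: 5!/(2!·2!) = 30.
If the two A's are adjacent, glue them into one block, leaving 4 items to arrange: (4)!/(2!) = 12 ways.
Hence 30 − 12 = 18.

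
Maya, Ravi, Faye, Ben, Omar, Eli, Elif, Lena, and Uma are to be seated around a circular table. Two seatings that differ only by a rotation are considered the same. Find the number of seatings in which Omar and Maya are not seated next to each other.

30240

Without the restriction there are (8)! = 40320 seatings.
Those with Omar next to Maya: fuse the pair into one unit and seat 8 units around a circle — 2·(7)! = 10080.
Subtracting, 40320 − 10080 = 30240.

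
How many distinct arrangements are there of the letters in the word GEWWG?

The 5 letters of GEWWG have repeats: G appearing twice and W appearing twice.
Dividing 5! = 120 by 2!·2! = 4 for the repeated letters gives 30.

30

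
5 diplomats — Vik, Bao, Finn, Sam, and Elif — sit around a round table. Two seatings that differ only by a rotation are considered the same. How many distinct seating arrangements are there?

24

Fix one person's seat to break rotational symmetry; the remaining 4 people can be arranged in (4)! = 24 ways.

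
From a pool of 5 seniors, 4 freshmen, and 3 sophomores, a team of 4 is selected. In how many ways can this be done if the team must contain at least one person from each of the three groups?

270

Unrestricted: C(12,4) = 495 ways to pick any 4 of the 12.
Selections missing a whole group: no seniors → C(7,4) = 35; no freshmen → C(8,4) = 70; no sophomores → C(9,4) = 126.
Add back selections omitting two groups (i.e. drawn from a single group): C(5,4) + C(4,4) + C(3,4) = 6.
By inclusion–exclusion: 495 − 231 + 6 = 270.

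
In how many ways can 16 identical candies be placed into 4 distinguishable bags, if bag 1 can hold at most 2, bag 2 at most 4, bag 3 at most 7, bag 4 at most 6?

By stars and bars, unrestricted non-negative solutions to x_1+…+x_4 = 16 number C(16+3,3) = 969.
Subtract solutions that violate a single cap (substitute x_i' = x_i − (cap_i+1)): x_1 ≥ 3 gives C(16,3) = 560; x_2 ≥ 5 gives C(14,3) = 364; x_3 ≥ 8 gives C(11,3) = 165; x_4 ≥ 7 gives C(12,3) = 220. Together 1309.
Add back pairs where two caps are both exceeded: 165 + 56 + 84 + 20 + 35 + 4 = 364.
Subtract triples: 1 + 4 + 0 + 0 = 5.
By inclusion–exclusion the count is 969 − 1309 + 364 − 5 = 19.

19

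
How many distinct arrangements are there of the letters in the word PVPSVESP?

1680

Letter multiplicities in PVPSVESP: E×1, P×3, S×2, V×2.
Dividing 8! = 40320 by 3!·2!·2! = 24 for the repeated letters gives 1680.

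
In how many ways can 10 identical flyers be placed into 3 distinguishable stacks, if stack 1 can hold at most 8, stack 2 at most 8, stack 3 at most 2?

Ignoring the caps, the number of non-negative solutions to x_1+…+x_3 = 10 is C(12,2) = 66.
Subtract solutions that violate a single cap (substitute x_i' = x_i − (cap_i+1)): x_1 ≥ 9 gives C(3,2) = 3; x_2 ≥ 9 gives C(3,2) = 3; x_3 ≥ 3 gives C(9,2) = 36. Together 42.
No two caps can be exceeded simultaneously, so the pair terms are all 0.
By inclusion–exclusion the count is 66 − 42 + 0 = 24.

24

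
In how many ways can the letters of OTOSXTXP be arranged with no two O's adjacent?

3780

There are 8!/(2!·2!·2!) = 5040 arrangements of OTOSXTXP in total.
Arrangements with the O's together: treat OO as one letter, giving (7)!/(2!·2!) = 1260.
Subtracting, 5040 − 1260 = 3780 arrangements keep the O's apart.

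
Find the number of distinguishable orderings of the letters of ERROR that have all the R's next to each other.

6

Treat the 3 copies of R as a single block. The multiset to arrange is then {RRR, E, O}, 3 items in all.
All 3 items are distinct, so there are (3)! = 6 arrangements.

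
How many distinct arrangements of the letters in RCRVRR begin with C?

With the first slot taken by C, it remains to arrange the other 5 letters (RRVRR).
Those 5 letters have R appearing 4 times, giving (5)!/(4!) = 5.

5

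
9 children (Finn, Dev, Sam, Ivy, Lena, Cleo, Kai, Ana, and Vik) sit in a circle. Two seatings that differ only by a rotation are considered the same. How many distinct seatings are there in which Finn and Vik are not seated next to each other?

All circular seatings of 9 people number (8)! = 40320.
Seatings with Finn beside Vik: treat them as a block with 2 internal orders, giving 2 × (7)! = 10080.
Subtracting, 40320 − 10080 = 30240.

30240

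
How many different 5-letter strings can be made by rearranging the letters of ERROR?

Letter multiplicities in ERROR: E×1, O×1, R×3.
So there are 5! / (3!) = 20 distinguishable arrangements.

20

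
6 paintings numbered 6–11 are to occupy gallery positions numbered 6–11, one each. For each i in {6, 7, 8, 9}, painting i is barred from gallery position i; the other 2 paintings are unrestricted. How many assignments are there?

362

Let Aᵢ (for 6 ≤ i ≤ 9) be the placements that put painting i in its forbidden gallery position. Any j of these fix j positions, leaving (6−j)! ways to fill the rest, and there are C(4,j) ways to pick which j.
By inclusion–exclusion, the number of valid placements is Σ_{j=0}^{4} (−1)^j C(4,j)·(6−j)!.
Computing: 720 − 480 + 144 − 24 + 2 = 362.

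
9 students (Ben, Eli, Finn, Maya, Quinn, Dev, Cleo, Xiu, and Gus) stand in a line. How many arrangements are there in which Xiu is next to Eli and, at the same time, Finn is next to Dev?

20160

Treat {Xiu,Eli} as one block (2 orders) and {Finn,Dev} as another (2 orders).
That leaves 7 units to arrange: 2 × 2 × 7! = 4 × 5040 = 20160.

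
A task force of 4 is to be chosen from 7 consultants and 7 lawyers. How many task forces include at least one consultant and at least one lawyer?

With no constraint there are C(14,4) = 1001 possible selections.
Subtract selections that omit an entire group: no consultants → C(7,4) = 35; no lawyers → C(7,4) = 35.
Both groups omitted at once is impossible, so 1001 − 70 = 931.

931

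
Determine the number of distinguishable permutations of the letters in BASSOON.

The 7 letters of BASSOON have repeats: O appearing twice and S appearing twice.
So there are 7! / (2!·2!) = 1260 distinguishable arrangements.

1260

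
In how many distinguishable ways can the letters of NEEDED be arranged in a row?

60

Letter multiplicities in NEEDED: D×2, E×3, N×1.
So there are 6! / (3!·2!) = 60 distinguishable arrangements.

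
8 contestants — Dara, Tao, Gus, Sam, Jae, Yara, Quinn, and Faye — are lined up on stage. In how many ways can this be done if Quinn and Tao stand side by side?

Place the 6 others and the Quinn-Tao pair as 7 objects in a line; the pair has 2 internal arrangements.
So the count is 2·(7)! = 10080.

10080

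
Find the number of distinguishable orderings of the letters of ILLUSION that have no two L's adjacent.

Total arrangements of ILLUSION: 8!/(2!·2!) = 10080.
Arrangements with the L's together: treat LL as one letter, giving (7)!/(2!) = 2520.
Subtracting, 10080 − 2520 = 7560 arrangements keep the L's apart.

7560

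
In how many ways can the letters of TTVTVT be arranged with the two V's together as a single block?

5

Treat the 2 copies of V as a single block. The multiset to arrange is then {VV, T, T, T, T}, 5 items in all.
That gives (5)!/(4!) = 5 arrangements.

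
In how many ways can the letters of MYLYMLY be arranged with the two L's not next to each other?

150

There are 7!/(3!·2!·2!) = 210 arrangements of MYLYMLY in total.
If the two L's are adjacent, glue them into one block, leaving 6 items to arrange: (6)!/(3!·2!) = 60 ways.
Subtracting, 210 − 60 = 150 arrangements keep the L's apart.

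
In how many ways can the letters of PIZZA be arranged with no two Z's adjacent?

36

There are 5!/(2!) = 60 arrangements of PIZZA in total.
Arrangements with the Z's together: treat ZZ as one letter, giving (4)! = 24.
Subtracting, 60 − 24 = 36 arrangements keep the Z's apart.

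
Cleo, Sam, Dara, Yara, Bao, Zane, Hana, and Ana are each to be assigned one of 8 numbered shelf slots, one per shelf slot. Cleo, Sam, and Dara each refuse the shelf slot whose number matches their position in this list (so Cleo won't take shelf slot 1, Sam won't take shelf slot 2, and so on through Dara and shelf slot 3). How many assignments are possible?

Let Aᵢ (for i ∈ {1, 2, 3}) be the placements that put person i in their forbidden shelf slot. Any j of these fix j positions, leaving (8−j)! ways to fill the rest, and there are C(3,j) ways to pick which j.
By inclusion–exclusion, the number of valid placements is Σ_{j=0}^{3} (−1)^j C(3,j)·(8−j)!.
Computing: 40320 − 15120 + 2160 − 120 = 27240.

27240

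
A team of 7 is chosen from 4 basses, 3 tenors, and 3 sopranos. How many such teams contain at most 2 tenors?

85

Split by how many tenors are chosen (0 through 2).
Sum: C(3,0)·C(7,7) + C(3,1)·C(7,6) + C(3,2)·C(7,5) = 1 + 21 + 63 = 85.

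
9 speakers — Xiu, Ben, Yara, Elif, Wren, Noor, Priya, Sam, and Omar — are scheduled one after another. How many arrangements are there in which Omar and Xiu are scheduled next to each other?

Glue Omar and Xiu into one block (2 internal orders), leaving 8 units to arrange in a row.
That gives 2 × 8! = 2 × 40320 = 80640.

80640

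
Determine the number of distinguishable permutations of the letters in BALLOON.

BALLOON has 7 letters with L appearing twice and O appearing twice.
Dividing 7! = 5040 by 2!·2! = 4 for the repeated letters gives 1260.

1260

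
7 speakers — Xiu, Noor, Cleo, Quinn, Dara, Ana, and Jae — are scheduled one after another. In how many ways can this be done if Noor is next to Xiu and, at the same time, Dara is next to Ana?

480

Treat {Noor,Xiu} as one block (2 orders) and {Dara,Ana} as another (2 orders).
That leaves 5 units to arrange: 2 × 2 × 5! = 4 × 120 = 480.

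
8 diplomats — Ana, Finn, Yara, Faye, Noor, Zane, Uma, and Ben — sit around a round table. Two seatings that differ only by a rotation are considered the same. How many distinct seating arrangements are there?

5040

Seat Ana anywhere (absorbing the rotational symmetry), then permute the other 7: (7)! = 5040.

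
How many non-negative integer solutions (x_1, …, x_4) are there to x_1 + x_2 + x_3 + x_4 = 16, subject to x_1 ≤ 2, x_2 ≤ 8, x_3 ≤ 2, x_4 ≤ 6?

Without the upper bounds there are C(19,3) = 969 ways to split 16 among 4 variables.
Subtract solutions that violate a single cap (substitute x_i' = x_i − (cap_i+1)): x_1 ≥ 3 gives C(16,3) = 560; x_2 ≥ 9 gives C(10,3) = 120; x_3 ≥ 3 gives C(16,3) = 560; x_4 ≥ 7 gives C(12,3) = 220. Together 1460.
Add back pairs where two caps are both exceeded: 35 + 286 + 84 + 35 + 1 + 84 = 525.
Subtract triples: 4 + 0 + 20 + 0 = 24.
By inclusion–exclusion the count is 969 − 1460 + 525 − 24 = 10.

10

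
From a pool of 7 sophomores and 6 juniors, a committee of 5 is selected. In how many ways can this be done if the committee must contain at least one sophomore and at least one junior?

1260

Total 5-person selections from all 13: C(13,5) = 1287.
Selections missing a whole group: no sophomores → C(6,5) = 6; no juniors → C(7,5) = 21.
Both groups omitted at once is impossible, so 1287 − 27 = 1260.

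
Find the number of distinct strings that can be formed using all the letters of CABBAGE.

Letter multiplicities in CABBAGE: A×2, B×2, C×1, E×1, G×1.
Dividing 7! = 5040 by 2!·2! = 4 for the repeated letters gives 1260.

1260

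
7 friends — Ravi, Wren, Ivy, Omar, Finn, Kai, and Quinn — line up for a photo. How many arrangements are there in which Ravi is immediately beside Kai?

1440

Treat {Ravi, Kai} as a single unit. There are 6 units to order, and the pair itself can be ordered 2 ways.
That gives 2 × 6! = 2 × 720 = 1440.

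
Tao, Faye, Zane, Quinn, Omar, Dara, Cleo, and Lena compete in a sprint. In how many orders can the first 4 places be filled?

1680

This is an ordered selection of 4 from 8: P(8,4).
That gives 8 × 7 × 6 × 5 = 1680.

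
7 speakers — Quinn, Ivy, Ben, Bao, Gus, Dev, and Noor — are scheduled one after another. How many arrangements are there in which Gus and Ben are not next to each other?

There are 7! = 5040 arrangements in all. If Gus and Ben are adjacent, merging them into one block gives 2·(6)! = 1440 arrangements.
Complementary counting: 5040 − 1440 = 3600.

3600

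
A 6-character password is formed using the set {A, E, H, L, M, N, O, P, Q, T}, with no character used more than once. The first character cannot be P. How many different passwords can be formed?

The first character has 10−1 = 9 choices (anything except P).
The remaining 5 characters are filled from the other 9 symbols without repetition: 9 × 8 × 7 × 6 × 5 = 15120.
Total: 9 × 15120 = 136080.

136080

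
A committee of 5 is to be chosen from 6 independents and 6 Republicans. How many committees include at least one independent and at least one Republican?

780

With no constraint there are C(12,5) = 792 possible selections.
Subtract selections that omit an entire group: no independents → C(6,5) = 6; no Republicans → C(6,5) = 6.
Both groups omitted at once is impossible, so 792 − 12 = 780.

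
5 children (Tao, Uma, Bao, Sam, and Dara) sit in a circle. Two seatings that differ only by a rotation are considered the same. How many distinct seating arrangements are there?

24

Around a circle, 5 distinct people have 5!/5 = (4)! = 24 rotationally distinct seatings.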